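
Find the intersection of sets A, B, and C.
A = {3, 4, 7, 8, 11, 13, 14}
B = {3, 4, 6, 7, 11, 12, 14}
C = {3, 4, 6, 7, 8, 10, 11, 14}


Set A = {3, 4, 7, 8, 11, 13, 14}
Set B = {3, 4, 6, 7, 11, 12, 14}
Set C = {3, 4, 6, 7, 8, 10, 11, 14}
First, A ∩ B = {3, 4, 7, 11, 14}
Then, (A ∩ B) ∩ C = {3, 4, 7, 11, 14}

{3, 4, 7, 11, 14}


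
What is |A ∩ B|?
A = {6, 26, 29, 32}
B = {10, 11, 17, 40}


Set A = {6, 26, 29, 32}
Set B = {10, 11, 17, 40}
A ∩ B = {}
|A ∩ B| = 0

0


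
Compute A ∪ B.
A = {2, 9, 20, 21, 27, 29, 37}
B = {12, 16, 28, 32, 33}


Set A = {2, 9, 20, 21, 27, 29, 37}
Set B = {12, 16, 28, 32, 33}
A ∪ B includes all elements in either set.
Elements from A: {2, 9, 20, 21, 27, 29, 37}
Elements from B not already included: {12, 16, 28, 32, 33}
A ∪ B = {2, 9, 12, 16, 20, 21, 27, 28, 29, 32, 33, 37}

{2, 9, 12, 16, 20, 21, 27, 28, 29, 32, 33, 37}


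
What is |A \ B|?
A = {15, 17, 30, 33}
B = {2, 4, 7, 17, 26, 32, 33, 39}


Set A = {15, 17, 30, 33}
Set B = {2, 4, 7, 17, 26, 32, 33, 39}
A \ B = {15, 30}
|A \ B| = 2

2


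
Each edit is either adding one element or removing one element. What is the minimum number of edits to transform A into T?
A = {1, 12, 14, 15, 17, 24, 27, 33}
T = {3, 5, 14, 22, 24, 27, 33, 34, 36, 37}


Set A = {1, 12, 14, 15, 17, 24, 27, 33}
Set T = {3, 5, 14, 22, 24, 27, 33, 34, 36, 37}
Elements to remove from A (in A, not in T): {1, 12, 15, 17} → 4 removals
Elements to add to A (in T, not in A): {3, 5, 22, 34, 36, 37} → 6 additions
Total edits = 4 + 6 = 10

10


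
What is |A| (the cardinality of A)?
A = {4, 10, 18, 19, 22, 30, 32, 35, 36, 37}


Set A = {4, 10, 18, 19, 22, 30, 32, 35, 36, 37}
Listing elements: 4, 10, 18, 19, 22, 30, 32, 35, 36, 37
Counting: 10 elements
|A| = 10

10


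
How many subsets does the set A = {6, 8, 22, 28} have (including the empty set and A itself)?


Set A = {6, 8, 22, 28}
|A| = 4
The power set P(A) contains all subsets of A.
|P(A)| = 2^|A| = 2^4 = 16

16


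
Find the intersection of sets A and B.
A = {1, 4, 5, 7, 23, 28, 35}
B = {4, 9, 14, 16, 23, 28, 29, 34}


Set A = {1, 4, 5, 7, 23, 28, 35}
Set B = {4, 9, 14, 16, 23, 28, 29, 34}
A ∩ B includes only elements in both sets.
Check each element of A against B:
1 ✗, 4 ✓, 5 ✗, 7 ✗, 23 ✓, 28 ✓, 35 ✗
A ∩ B = {4, 23, 28}

{4, 23, 28}


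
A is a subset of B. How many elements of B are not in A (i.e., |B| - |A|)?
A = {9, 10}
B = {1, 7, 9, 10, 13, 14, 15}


Set A = {9, 10}, |A| = 2
Set B = {1, 7, 9, 10, 13, 14, 15}, |B| = 7
Since A ⊆ B: B \ A = {1, 7, 13, 14, 15}
|B| - |A| = 7 - 2 = 5

5


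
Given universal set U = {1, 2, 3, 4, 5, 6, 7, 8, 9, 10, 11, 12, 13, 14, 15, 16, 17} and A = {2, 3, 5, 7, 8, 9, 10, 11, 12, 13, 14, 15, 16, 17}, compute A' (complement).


Universal set U = {1, 2, 3, 4, 5, 6, 7, 8, 9, 10, 11, 12, 13, 14, 15, 16, 17}
Set A = {2, 3, 5, 7, 8, 9, 10, 11, 12, 13, 14, 15, 16, 17}
A' = U \ A = elements in U but not in A
Checking each element of U:
1 (not in A, include), 2 (in A, exclude), 3 (in A, exclude), 4 (not in A, include), 5 (in A, exclude), 6 (not in A, include), 7 (in A, exclude), 8 (in A, exclude), 9 (in A, exclude), 10 (in A, exclude), 11 (in A, exclude), 12 (in A, exclude), 13 (in A, exclude), 14 (in A, exclude), 15 (in A, exclude), 16 (in A, exclude), 17 (in A, exclude)
A' = {1, 4, 6}

{1, 4, 6}


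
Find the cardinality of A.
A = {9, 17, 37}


Set A = {9, 17, 37}
Listing elements: 9, 17, 37
Counting: 3 elements
|A| = 3

3


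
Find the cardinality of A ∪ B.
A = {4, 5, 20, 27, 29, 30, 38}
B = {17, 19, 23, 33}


Set A = {4, 5, 20, 27, 29, 30, 38}, |A| = 7
Set B = {17, 19, 23, 33}, |B| = 4
A ∩ B = {}, |A ∩ B| = 0
|A ∪ B| = |A| + |B| - |A ∩ B| = 7 + 4 - 0 = 11

11


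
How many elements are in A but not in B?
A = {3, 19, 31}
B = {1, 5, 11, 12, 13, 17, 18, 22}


Set A = {3, 19, 31}
Set B = {1, 5, 11, 12, 13, 17, 18, 22}
A \ B = {3, 19, 31}
|A \ B| = 3

3


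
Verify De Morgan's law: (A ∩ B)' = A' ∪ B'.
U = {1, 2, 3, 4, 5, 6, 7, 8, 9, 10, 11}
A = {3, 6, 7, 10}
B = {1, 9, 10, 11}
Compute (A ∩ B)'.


U = {1, 2, 3, 4, 5, 6, 7, 8, 9, 10, 11}
A = {3, 6, 7, 10}, B = {1, 9, 10, 11}
A ∩ B = {10}
(A ∩ B)' = U \ (A ∩ B) = {1, 2, 3, 4, 5, 6, 7, 8, 9, 11}
Verification via A' ∪ B': A' = {1, 2, 4, 5, 8, 9, 11}, B' = {2, 3, 4, 5, 6, 7, 8}
A' ∪ B' = {1, 2, 3, 4, 5, 6, 7, 8, 9, 11} ✓

{1, 2, 3, 4, 5, 6, 7, 8, 9, 11}


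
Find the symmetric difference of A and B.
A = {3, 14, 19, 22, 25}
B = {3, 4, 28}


Set A = {3, 14, 19, 22, 25}
Set B = {3, 4, 28}
A △ B = (A \ B) ∪ (B \ A)
Elements in A but not B: {14, 19, 22, 25}
Elements in B but not A: {4, 28}
A △ B = {4, 14, 19, 22, 25, 28}

{4, 14, 19, 22, 25, 28}


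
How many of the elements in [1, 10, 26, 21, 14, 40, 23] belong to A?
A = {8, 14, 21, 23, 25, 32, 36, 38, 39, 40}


Set A = {8, 14, 21, 23, 25, 32, 36, 38, 39, 40}
Candidates: [1, 10, 26, 21, 14, 40, 23]
Check each candidate:
1 ∉ A, 10 ∉ A, 26 ∉ A, 21 ∈ A, 14 ∈ A, 40 ∈ A, 23 ∈ A
Count of candidates in A: 4

4


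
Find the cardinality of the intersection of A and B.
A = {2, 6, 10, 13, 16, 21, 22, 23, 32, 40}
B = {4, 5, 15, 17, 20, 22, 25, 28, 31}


Set A = {2, 6, 10, 13, 16, 21, 22, 23, 32, 40}
Set B = {4, 5, 15, 17, 20, 22, 25, 28, 31}
A ∩ B = {22}
|A ∩ B| = 1

1


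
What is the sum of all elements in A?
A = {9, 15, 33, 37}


Set A = {9, 15, 33, 37}
Sum = 9 + 15 + 33 + 37 = 94

94


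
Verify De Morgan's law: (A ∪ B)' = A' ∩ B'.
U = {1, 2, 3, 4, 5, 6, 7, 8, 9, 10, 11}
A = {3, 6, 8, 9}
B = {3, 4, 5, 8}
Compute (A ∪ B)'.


U = {1, 2, 3, 4, 5, 6, 7, 8, 9, 10, 11}
A = {3, 6, 8, 9}, B = {3, 4, 5, 8}
A ∪ B = {3, 4, 5, 6, 8, 9}
(A ∪ B)' = U \ (A ∪ B) = {1, 2, 7, 10, 11}
Verification via A' ∩ B': A' = {1, 2, 4, 5, 7, 10, 11}, B' = {1, 2, 6, 7, 9, 10, 11}
A' ∩ B' = {1, 2, 7, 10, 11} ✓

{1, 2, 7, 10, 11}


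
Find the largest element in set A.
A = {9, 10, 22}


Set A = {9, 10, 22}
Elements in ascending order: 9, 10, 22
The largest element is 22.

22


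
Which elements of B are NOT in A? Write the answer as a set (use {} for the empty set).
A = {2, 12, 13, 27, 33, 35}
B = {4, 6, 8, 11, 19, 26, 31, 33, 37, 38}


Set A = {2, 12, 13, 27, 33, 35}
Set B = {4, 6, 8, 11, 19, 26, 31, 33, 37, 38}
Check each element of B against A:
4 ∉ A (include), 6 ∉ A (include), 8 ∉ A (include), 11 ∉ A (include), 19 ∉ A (include), 26 ∉ A (include), 31 ∉ A (include), 33 ∈ A, 37 ∉ A (include), 38 ∉ A (include)
Elements of B not in A: {4, 6, 8, 11, 19, 26, 31, 37, 38}

{4, 6, 8, 11, 19, 26, 31, 37, 38}


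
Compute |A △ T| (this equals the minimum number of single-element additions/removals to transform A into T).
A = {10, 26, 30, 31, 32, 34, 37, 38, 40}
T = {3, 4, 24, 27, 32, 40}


Set A = {10, 26, 30, 31, 32, 34, 37, 38, 40}
Set T = {3, 4, 24, 27, 32, 40}
Elements to remove from A (in A, not in T): {10, 26, 30, 31, 34, 37, 38} → 7 removals
Elements to add to A (in T, not in A): {3, 4, 24, 27} → 4 additions
Total edits = 7 + 4 = 11

11


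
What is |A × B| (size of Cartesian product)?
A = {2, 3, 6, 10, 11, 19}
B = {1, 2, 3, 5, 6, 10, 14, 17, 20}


Set A = {2, 3, 6, 10, 11, 19} has 6 elements.
Set B = {1, 2, 3, 5, 6, 10, 14, 17, 20} has 9 elements.
|A × B| = |A| × |B| = 6 × 9 = 54

54


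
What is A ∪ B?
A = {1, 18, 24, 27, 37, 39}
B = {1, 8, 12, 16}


Set A = {1, 18, 24, 27, 37, 39}
Set B = {1, 8, 12, 16}
A ∪ B includes all elements in either set.
Elements from A: {1, 18, 24, 27, 37, 39}
Elements from B not already included: {8, 12, 16}
A ∪ B = {1, 8, 12, 16, 18, 24, 27, 37, 39}

{1, 8, 12, 16, 18, 24, 27, 37, 39}


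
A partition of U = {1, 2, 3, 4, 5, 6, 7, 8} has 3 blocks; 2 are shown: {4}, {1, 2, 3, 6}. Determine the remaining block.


U = {1, 2, 3, 4, 5, 6, 7, 8}
Shown blocks: {4}, {1, 2, 3, 6}
A partition's blocks are pairwise disjoint and cover U, so the missing block = U \ (union of shown blocks).
Union of shown blocks: {1, 2, 3, 4, 6}
Missing block = U \ (union) = {5, 7, 8}

{5, 7, 8}


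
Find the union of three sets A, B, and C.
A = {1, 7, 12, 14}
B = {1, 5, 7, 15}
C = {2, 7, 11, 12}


Set A = {1, 7, 12, 14}
Set B = {1, 5, 7, 15}
Set C = {2, 7, 11, 12}
First, A ∪ B = {1, 5, 7, 12, 14, 15}
Then, (A ∪ B) ∪ C = {1, 2, 5, 7, 11, 12, 14, 15}

{1, 2, 5, 7, 11, 12, 14, 15}


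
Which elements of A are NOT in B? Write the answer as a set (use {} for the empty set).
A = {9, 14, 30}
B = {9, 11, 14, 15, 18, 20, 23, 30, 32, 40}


Set A = {9, 14, 30}
Set B = {9, 11, 14, 15, 18, 20, 23, 30, 32, 40}
Check each element of A against B:
9 ∈ B, 14 ∈ B, 30 ∈ B
Elements of A not in B: {}

{}


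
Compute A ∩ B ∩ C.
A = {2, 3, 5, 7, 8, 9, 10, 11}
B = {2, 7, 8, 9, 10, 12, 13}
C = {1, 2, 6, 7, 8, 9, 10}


Set A = {2, 3, 5, 7, 8, 9, 10, 11}
Set B = {2, 7, 8, 9, 10, 12, 13}
Set C = {1, 2, 6, 7, 8, 9, 10}
First, A ∩ B = {2, 7, 8, 9, 10}
Then, (A ∩ B) ∩ C = {2, 7, 8, 9, 10}

{2, 7, 8, 9, 10}


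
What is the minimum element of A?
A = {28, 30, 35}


Set A = {28, 30, 35}
Elements in ascending order: 28, 30, 35
The smallest element is 28.

28


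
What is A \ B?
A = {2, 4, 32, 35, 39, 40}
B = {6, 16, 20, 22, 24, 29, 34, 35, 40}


Set A = {2, 4, 32, 35, 39, 40}
Set B = {6, 16, 20, 22, 24, 29, 34, 35, 40}
A \ B includes elements in A that are not in B.
Check each element of A:
2 (not in B, keep), 4 (not in B, keep), 32 (not in B, keep), 35 (in B, remove), 39 (not in B, keep), 40 (in B, remove)
A \ B = {2, 4, 32, 39}

{2, 4, 32, 39}


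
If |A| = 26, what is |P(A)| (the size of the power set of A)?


The set has 26 elements.
The power set contains all possible subsets.
|P(A)| = 2^|A| = 2^26 = 67108864

67108864


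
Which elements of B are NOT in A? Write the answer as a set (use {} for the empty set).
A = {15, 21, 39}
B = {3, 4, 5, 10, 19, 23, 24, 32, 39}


Set A = {15, 21, 39}
Set B = {3, 4, 5, 10, 19, 23, 24, 32, 39}
Check each element of B against A:
3 ∉ A (include), 4 ∉ A (include), 5 ∉ A (include), 10 ∉ A (include), 19 ∉ A (include), 23 ∉ A (include), 24 ∉ A (include), 32 ∉ A (include), 39 ∈ A
Elements of B not in A: {3, 4, 5, 10, 19, 23, 24, 32}

{3, 4, 5, 10, 19, 23, 24, 32}


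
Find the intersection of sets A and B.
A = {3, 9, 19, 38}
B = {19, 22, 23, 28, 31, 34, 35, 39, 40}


Set A = {3, 9, 19, 38}
Set B = {19, 22, 23, 28, 31, 34, 35, 39, 40}
A ∩ B includes only elements in both sets.
Check each element of A against B:
3 ✗, 9 ✗, 19 ✓, 38 ✗
A ∩ B = {19}

{19}


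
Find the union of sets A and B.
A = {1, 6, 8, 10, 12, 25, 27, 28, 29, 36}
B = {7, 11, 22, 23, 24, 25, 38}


Set A = {1, 6, 8, 10, 12, 25, 27, 28, 29, 36}
Set B = {7, 11, 22, 23, 24, 25, 38}
A ∪ B includes all elements in either set.
Elements from A: {1, 6, 8, 10, 12, 25, 27, 28, 29, 36}
Elements from B not already included: {7, 11, 22, 23, 24, 38}
A ∪ B = {1, 6, 7, 8, 10, 11, 12, 22, 23, 24, 25, 27, 28, 29, 36, 38}

{1, 6, 7, 8, 10, 11, 12, 22, 23, 24, 25, 27, 28, 29, 36, 38}


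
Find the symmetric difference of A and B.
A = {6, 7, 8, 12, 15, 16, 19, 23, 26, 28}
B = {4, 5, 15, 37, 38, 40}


Set A = {6, 7, 8, 12, 15, 16, 19, 23, 26, 28}
Set B = {4, 5, 15, 37, 38, 40}
A △ B = (A \ B) ∪ (B \ A)
Elements in A but not B: {6, 7, 8, 12, 16, 19, 23, 26, 28}
Elements in B but not A: {4, 5, 37, 38, 40}
A △ B = {4, 5, 6, 7, 8, 12, 16, 19, 23, 26, 28, 37, 38, 40}

{4, 5, 6, 7, 8, 12, 16, 19, 23, 26, 28, 37, 38, 40}


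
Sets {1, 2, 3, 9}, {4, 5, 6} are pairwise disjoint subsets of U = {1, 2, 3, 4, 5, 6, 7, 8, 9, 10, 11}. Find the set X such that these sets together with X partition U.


U = {1, 2, 3, 4, 5, 6, 7, 8, 9, 10, 11}
Shown blocks: {1, 2, 3, 9}, {4, 5, 6}
A partition's blocks are pairwise disjoint and cover U, so the missing block = U \ (union of shown blocks).
Union of shown blocks: {1, 2, 3, 4, 5, 6, 9}
Missing block = U \ (union) = {7, 8, 10, 11}

{7, 8, 10, 11}


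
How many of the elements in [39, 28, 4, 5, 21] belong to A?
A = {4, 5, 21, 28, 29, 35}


Set A = {4, 5, 21, 28, 29, 35}
Candidates: [39, 28, 4, 5, 21]
Check each candidate:
39 ∉ A, 28 ∈ A, 4 ∈ A, 5 ∈ A, 21 ∈ A
Count of candidates in A: 4

4


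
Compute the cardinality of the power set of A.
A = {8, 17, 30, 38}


Set A = {8, 17, 30, 38}
|A| = 4
The power set P(A) contains all subsets of A.
|P(A)| = 2^|A| = 2^4 = 16

16


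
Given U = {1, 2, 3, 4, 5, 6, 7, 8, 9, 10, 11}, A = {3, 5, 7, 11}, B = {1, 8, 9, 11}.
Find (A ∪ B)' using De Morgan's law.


U = {1, 2, 3, 4, 5, 6, 7, 8, 9, 10, 11}
A = {3, 5, 7, 11}, B = {1, 8, 9, 11}
A ∪ B = {1, 3, 5, 7, 8, 9, 11}
(A ∪ B)' = U \ (A ∪ B) = {2, 4, 6, 10}
Verification via A' ∩ B': A' = {1, 2, 4, 6, 8, 9, 10}, B' = {2, 3, 4, 5, 6, 7, 10}
A' ∩ B' = {2, 4, 6, 10} ✓

{2, 4, 6, 10}


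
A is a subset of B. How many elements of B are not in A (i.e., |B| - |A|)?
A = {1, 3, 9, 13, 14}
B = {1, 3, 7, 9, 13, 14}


Set A = {1, 3, 9, 13, 14}, |A| = 5
Set B = {1, 3, 7, 9, 13, 14}, |B| = 6
Since A ⊆ B: B \ A = {7}
|B| - |A| = 6 - 5 = 1

1


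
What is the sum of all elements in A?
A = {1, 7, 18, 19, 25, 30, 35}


Set A = {1, 7, 18, 19, 25, 30, 35}
Sum = 1 + 7 + 18 + 19 + 25 + 30 + 35 = 135

135


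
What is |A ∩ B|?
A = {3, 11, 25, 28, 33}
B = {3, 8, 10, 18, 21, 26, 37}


Set A = {3, 11, 25, 28, 33}
Set B = {3, 8, 10, 18, 21, 26, 37}
A ∩ B = {3}
|A ∩ B| = 1

1


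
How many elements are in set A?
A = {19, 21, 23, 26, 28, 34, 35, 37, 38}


Set A = {19, 21, 23, 26, 28, 34, 35, 37, 38}
Listing elements: 19, 21, 23, 26, 28, 34, 35, 37, 38
Counting: 9 elements
|A| = 9

9


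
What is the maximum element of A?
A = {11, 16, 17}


Set A = {11, 16, 17}
Elements in ascending order: 11, 16, 17
The largest element is 17.

17


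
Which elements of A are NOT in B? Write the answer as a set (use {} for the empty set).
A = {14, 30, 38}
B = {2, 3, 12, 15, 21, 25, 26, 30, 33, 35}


Set A = {14, 30, 38}
Set B = {2, 3, 12, 15, 21, 25, 26, 30, 33, 35}
Check each element of A against B:
14 ∉ B (include), 30 ∈ B, 38 ∉ B (include)
Elements of A not in B: {14, 38}

{14, 38}


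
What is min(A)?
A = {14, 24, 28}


Set A = {14, 24, 28}
Elements in ascending order: 14, 24, 28
The smallest element is 14.

14


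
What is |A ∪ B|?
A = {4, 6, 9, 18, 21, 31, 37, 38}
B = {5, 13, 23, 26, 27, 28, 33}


Set A = {4, 6, 9, 18, 21, 31, 37, 38}, |A| = 8
Set B = {5, 13, 23, 26, 27, 28, 33}, |B| = 7
A ∩ B = {}, |A ∩ B| = 0
|A ∪ B| = |A| + |B| - |A ∩ B| = 8 + 7 - 0 = 15

15


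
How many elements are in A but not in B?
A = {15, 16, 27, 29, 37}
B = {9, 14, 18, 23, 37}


Set A = {15, 16, 27, 29, 37}
Set B = {9, 14, 18, 23, 37}
A \ B = {15, 16, 27, 29}
|A \ B| = 4

4


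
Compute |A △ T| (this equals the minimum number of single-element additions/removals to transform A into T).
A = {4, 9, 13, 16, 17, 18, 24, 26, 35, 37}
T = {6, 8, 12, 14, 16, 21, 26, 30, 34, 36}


Set A = {4, 9, 13, 16, 17, 18, 24, 26, 35, 37}
Set T = {6, 8, 12, 14, 16, 21, 26, 30, 34, 36}
Elements to remove from A (in A, not in T): {4, 9, 13, 17, 18, 24, 35, 37} → 8 removals
Elements to add to A (in T, not in A): {6, 8, 12, 14, 21, 30, 34, 36} → 8 additions
Total edits = 8 + 8 = 16

16


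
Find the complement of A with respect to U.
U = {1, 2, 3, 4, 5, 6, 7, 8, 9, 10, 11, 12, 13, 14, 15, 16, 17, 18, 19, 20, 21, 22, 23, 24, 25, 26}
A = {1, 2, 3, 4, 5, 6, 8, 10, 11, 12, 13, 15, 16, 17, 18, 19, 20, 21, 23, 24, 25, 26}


Universal set U = {1, 2, 3, 4, 5, 6, 7, 8, 9, 10, 11, 12, 13, 14, 15, 16, 17, 18, 19, 20, 21, 22, 23, 24, 25, 26}
Set A = {1, 2, 3, 4, 5, 6, 8, 10, 11, 12, 13, 15, 16, 17, 18, 19, 20, 21, 23, 24, 25, 26}
A' = U \ A = elements in U but not in A
Checking each element of U:
1 (in A, exclude), 2 (in A, exclude), 3 (in A, exclude), 4 (in A, exclude), 5 (in A, exclude), 6 (in A, exclude), 7 (not in A, include), 8 (in A, exclude), 9 (not in A, include), 10 (in A, exclude), 11 (in A, exclude), 12 (in A, exclude), 13 (in A, exclude), 14 (not in A, include), 15 (in A, exclude), 16 (in A, exclude), 17 (in A, exclude), 18 (in A, exclude), 19 (in A, exclude), 20 (in A, exclude), 21 (in A, exclude), 22 (not in A, include), 23 (in A, exclude), 24 (in A, exclude), 25 (in A, exclude), 26 (in A, exclude)
A' = {7, 9, 14, 22}

{7, 9, 14, 22}


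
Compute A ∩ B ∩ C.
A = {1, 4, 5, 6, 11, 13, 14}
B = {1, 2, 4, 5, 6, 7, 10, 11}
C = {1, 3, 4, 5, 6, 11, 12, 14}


Set A = {1, 4, 5, 6, 11, 13, 14}
Set B = {1, 2, 4, 5, 6, 7, 10, 11}
Set C = {1, 3, 4, 5, 6, 11, 12, 14}
First, A ∩ B = {1, 4, 5, 6, 11}
Then, (A ∩ B) ∩ C = {1, 4, 5, 6, 11}

{1, 4, 5, 6, 11}


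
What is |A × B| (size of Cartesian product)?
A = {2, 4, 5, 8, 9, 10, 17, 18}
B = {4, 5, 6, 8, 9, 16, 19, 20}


Set A = {2, 4, 5, 8, 9, 10, 17, 18} has 8 elements.
Set B = {4, 5, 6, 8, 9, 16, 19, 20} has 8 elements.
|A × B| = |A| × |B| = 8 × 8 = 64

64


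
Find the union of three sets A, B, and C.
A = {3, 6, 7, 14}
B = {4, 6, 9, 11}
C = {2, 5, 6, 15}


Set A = {3, 6, 7, 14}
Set B = {4, 6, 9, 11}
Set C = {2, 5, 6, 15}
First, A ∪ B = {3, 4, 6, 7, 9, 11, 14}
Then, (A ∪ B) ∪ C = {2, 3, 4, 5, 6, 7, 9, 11, 14, 15}

{2, 3, 4, 5, 6, 7, 9, 11, 14, 15}


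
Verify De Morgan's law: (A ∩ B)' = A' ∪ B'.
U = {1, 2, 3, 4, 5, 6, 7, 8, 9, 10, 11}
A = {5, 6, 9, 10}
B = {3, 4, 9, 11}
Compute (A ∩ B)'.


U = {1, 2, 3, 4, 5, 6, 7, 8, 9, 10, 11}
A = {5, 6, 9, 10}, B = {3, 4, 9, 11}
A ∩ B = {9}
(A ∩ B)' = U \ (A ∩ B) = {1, 2, 3, 4, 5, 6, 7, 8, 10, 11}
Verification via A' ∪ B': A' = {1, 2, 3, 4, 7, 8, 11}, B' = {1, 2, 5, 6, 7, 8, 10}
A' ∪ B' = {1, 2, 3, 4, 5, 6, 7, 8, 10, 11} ✓

{1, 2, 3, 4, 5, 6, 7, 8, 10, 11}


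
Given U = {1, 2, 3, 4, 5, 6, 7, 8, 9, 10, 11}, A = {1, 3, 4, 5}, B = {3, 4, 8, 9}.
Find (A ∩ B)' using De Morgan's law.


U = {1, 2, 3, 4, 5, 6, 7, 8, 9, 10, 11}
A = {1, 3, 4, 5}, B = {3, 4, 8, 9}
A ∩ B = {3, 4}
(A ∩ B)' = U \ (A ∩ B) = {1, 2, 5, 6, 7, 8, 9, 10, 11}
Verification via A' ∪ B': A' = {2, 6, 7, 8, 9, 10, 11}, B' = {1, 2, 5, 6, 7, 10, 11}
A' ∪ B' = {1, 2, 5, 6, 7, 8, 9, 10, 11} ✓

{1, 2, 5, 6, 7, 8, 9, 10, 11}


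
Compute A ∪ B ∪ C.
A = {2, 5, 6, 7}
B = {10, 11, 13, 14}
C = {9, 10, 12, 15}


Set A = {2, 5, 6, 7}
Set B = {10, 11, 13, 14}
Set C = {9, 10, 12, 15}
First, A ∪ B = {2, 5, 6, 7, 10, 11, 13, 14}
Then, (A ∪ B) ∪ C = {2, 5, 6, 7, 9, 10, 11, 12, 13, 14, 15}

{2, 5, 6, 7, 9, 10, 11, 12, 13, 14, 15}


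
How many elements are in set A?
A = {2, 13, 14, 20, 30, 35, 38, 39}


Set A = {2, 13, 14, 20, 30, 35, 38, 39}
Listing elements: 2, 13, 14, 20, 30, 35, 38, 39
Counting: 8 elements
|A| = 8

8


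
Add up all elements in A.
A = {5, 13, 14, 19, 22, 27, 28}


Set A = {5, 13, 14, 19, 22, 27, 28}
Sum = 5 + 13 + 14 + 19 + 22 + 27 + 28 = 128

128


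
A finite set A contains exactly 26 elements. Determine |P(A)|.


The set has 26 elements.
The power set contains all possible subsets.
|P(A)| = 2^|A| = 2^26 = 67108864

67108864


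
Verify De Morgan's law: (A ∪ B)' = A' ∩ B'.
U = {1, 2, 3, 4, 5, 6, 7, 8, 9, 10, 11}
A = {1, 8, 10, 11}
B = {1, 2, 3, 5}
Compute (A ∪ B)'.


U = {1, 2, 3, 4, 5, 6, 7, 8, 9, 10, 11}
A = {1, 8, 10, 11}, B = {1, 2, 3, 5}
A ∪ B = {1, 2, 3, 5, 8, 10, 11}
(A ∪ B)' = U \ (A ∪ B) = {4, 6, 7, 9}
Verification via A' ∩ B': A' = {2, 3, 4, 5, 6, 7, 9}, B' = {4, 6, 7, 8, 9, 10, 11}
A' ∩ B' = {4, 6, 7, 9} ✓

{4, 6, 7, 9}


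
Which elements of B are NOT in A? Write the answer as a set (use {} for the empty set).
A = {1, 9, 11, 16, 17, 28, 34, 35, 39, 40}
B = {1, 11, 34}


Set A = {1, 9, 11, 16, 17, 28, 34, 35, 39, 40}
Set B = {1, 11, 34}
Check each element of B against A:
1 ∈ A, 11 ∈ A, 34 ∈ A
Elements of B not in A: {}

{}


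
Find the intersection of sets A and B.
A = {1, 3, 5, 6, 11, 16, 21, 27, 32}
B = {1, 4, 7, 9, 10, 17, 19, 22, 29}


Set A = {1, 3, 5, 6, 11, 16, 21, 27, 32}
Set B = {1, 4, 7, 9, 10, 17, 19, 22, 29}
A ∩ B includes only elements in both sets.
Check each element of A against B:
1 ✓, 3 ✗, 5 ✗, 6 ✗, 11 ✗, 16 ✗, 21 ✗, 27 ✗, 32 ✗
A ∩ B = {1}

{1}


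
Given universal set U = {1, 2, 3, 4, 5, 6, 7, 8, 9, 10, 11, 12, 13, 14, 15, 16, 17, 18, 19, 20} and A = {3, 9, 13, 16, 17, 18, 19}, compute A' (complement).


Universal set U = {1, 2, 3, 4, 5, 6, 7, 8, 9, 10, 11, 12, 13, 14, 15, 16, 17, 18, 19, 20}
Set A = {3, 9, 13, 16, 17, 18, 19}
A' = U \ A = elements in U but not in A
Checking each element of U:
1 (not in A, include), 2 (not in A, include), 3 (in A, exclude), 4 (not in A, include), 5 (not in A, include), 6 (not in A, include), 7 (not in A, include), 8 (not in A, include), 9 (in A, exclude), 10 (not in A, include), 11 (not in A, include), 12 (not in A, include), 13 (in A, exclude), 14 (not in A, include), 15 (not in A, include), 16 (in A, exclude), 17 (in A, exclude), 18 (in A, exclude), 19 (in A, exclude), 20 (not in A, include)
A' = {1, 2, 4, 5, 6, 7, 8, 10, 11, 12, 14, 15, 20}

{1, 2, 4, 5, 6, 7, 8, 10, 11, 12, 14, 15, 20}


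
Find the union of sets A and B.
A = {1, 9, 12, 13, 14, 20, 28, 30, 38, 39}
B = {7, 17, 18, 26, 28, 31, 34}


Set A = {1, 9, 12, 13, 14, 20, 28, 30, 38, 39}
Set B = {7, 17, 18, 26, 28, 31, 34}
A ∪ B includes all elements in either set.
Elements from A: {1, 9, 12, 13, 14, 20, 28, 30, 38, 39}
Elements from B not already included: {7, 17, 18, 26, 31, 34}
A ∪ B = {1, 7, 9, 12, 13, 14, 17, 18, 20, 26, 28, 30, 31, 34, 38, 39}

{1, 7, 9, 12, 13, 14, 17, 18, 20, 26, 28, 30, 31, 34, 38, 39}


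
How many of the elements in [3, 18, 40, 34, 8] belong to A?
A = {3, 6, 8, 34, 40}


Set A = {3, 6, 8, 34, 40}
Candidates: [3, 18, 40, 34, 8]
Check each candidate:
3 ∈ A, 18 ∉ A, 40 ∈ A, 34 ∈ A, 8 ∈ A
Count of candidates in A: 4

4


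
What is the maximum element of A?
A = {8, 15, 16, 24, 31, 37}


Set A = {8, 15, 16, 24, 31, 37}
Elements in ascending order: 8, 15, 16, 24, 31, 37
The largest element is 37.

37


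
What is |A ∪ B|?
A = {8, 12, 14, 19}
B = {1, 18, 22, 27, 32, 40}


Set A = {8, 12, 14, 19}, |A| = 4
Set B = {1, 18, 22, 27, 32, 40}, |B| = 6
A ∩ B = {}, |A ∩ B| = 0
|A ∪ B| = |A| + |B| - |A ∩ B| = 4 + 6 - 0 = 10

10


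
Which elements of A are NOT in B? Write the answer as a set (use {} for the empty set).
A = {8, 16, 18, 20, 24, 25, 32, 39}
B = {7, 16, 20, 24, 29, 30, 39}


Set A = {8, 16, 18, 20, 24, 25, 32, 39}
Set B = {7, 16, 20, 24, 29, 30, 39}
Check each element of A against B:
8 ∉ B (include), 16 ∈ B, 18 ∉ B (include), 20 ∈ B, 24 ∈ B, 25 ∉ B (include), 32 ∉ B (include), 39 ∈ B
Elements of A not in B: {8, 18, 25, 32}

{8, 18, 25, 32}


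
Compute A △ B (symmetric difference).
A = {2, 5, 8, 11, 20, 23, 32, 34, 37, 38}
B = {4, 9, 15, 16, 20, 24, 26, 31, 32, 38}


Set A = {2, 5, 8, 11, 20, 23, 32, 34, 37, 38}
Set B = {4, 9, 15, 16, 20, 24, 26, 31, 32, 38}
A △ B = (A \ B) ∪ (B \ A)
Elements in A but not B: {2, 5, 8, 11, 23, 34, 37}
Elements in B but not A: {4, 9, 15, 16, 24, 26, 31}
A △ B = {2, 4, 5, 8, 9, 11, 15, 16, 23, 24, 26, 31, 34, 37}

{2, 4, 5, 8, 9, 11, 15, 16, 23, 24, 26, 31, 34, 37}


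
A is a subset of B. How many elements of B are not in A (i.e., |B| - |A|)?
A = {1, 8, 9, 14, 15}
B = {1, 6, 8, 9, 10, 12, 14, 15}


Set A = {1, 8, 9, 14, 15}, |A| = 5
Set B = {1, 6, 8, 9, 10, 12, 14, 15}, |B| = 8
Since A ⊆ B: B \ A = {6, 10, 12}
|B| - |A| = 8 - 5 = 3

3


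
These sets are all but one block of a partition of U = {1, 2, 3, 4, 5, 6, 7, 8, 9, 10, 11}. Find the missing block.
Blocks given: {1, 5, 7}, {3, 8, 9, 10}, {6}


U = {1, 2, 3, 4, 5, 6, 7, 8, 9, 10, 11}
Shown blocks: {1, 5, 7}, {3, 8, 9, 10}, {6}
A partition's blocks are pairwise disjoint and cover U, so the missing block = U \ (union of shown blocks).
Union of shown blocks: {1, 3, 5, 6, 7, 8, 9, 10}
Missing block = U \ (union) = {2, 4, 11}

{2, 4, 11}


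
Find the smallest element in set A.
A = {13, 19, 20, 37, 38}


Set A = {13, 19, 20, 37, 38}
Elements in ascending order: 13, 19, 20, 37, 38
The smallest element is 13.

13


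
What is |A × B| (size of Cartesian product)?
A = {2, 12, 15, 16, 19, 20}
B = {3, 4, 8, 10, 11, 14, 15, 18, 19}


Set A = {2, 12, 15, 16, 19, 20} has 6 elements.
Set B = {3, 4, 8, 10, 11, 14, 15, 18, 19} has 9 elements.
|A × B| = |A| × |B| = 6 × 9 = 54

54


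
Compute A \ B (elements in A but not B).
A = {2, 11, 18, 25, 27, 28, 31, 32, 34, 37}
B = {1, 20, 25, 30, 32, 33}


Set A = {2, 11, 18, 25, 27, 28, 31, 32, 34, 37}
Set B = {1, 20, 25, 30, 32, 33}
A \ B includes elements in A that are not in B.
Check each element of A:
2 (not in B, keep), 11 (not in B, keep), 18 (not in B, keep), 25 (in B, remove), 27 (not in B, keep), 28 (not in B, keep), 31 (not in B, keep), 32 (in B, remove), 34 (not in B, keep), 37 (not in B, keep)
A \ B = {2, 11, 18, 27, 28, 31, 34, 37}

{2, 11, 18, 27, 28, 31, 34, 37}


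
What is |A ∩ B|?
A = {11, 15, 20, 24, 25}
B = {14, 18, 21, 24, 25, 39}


Set A = {11, 15, 20, 24, 25}
Set B = {14, 18, 21, 24, 25, 39}
A ∩ B = {24, 25}
|A ∩ B| = 2

2


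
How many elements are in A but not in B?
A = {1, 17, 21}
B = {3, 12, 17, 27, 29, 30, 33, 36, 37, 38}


Set A = {1, 17, 21}
Set B = {3, 12, 17, 27, 29, 30, 33, 36, 37, 38}
A \ B = {1, 21}
|A \ B| = 2

2


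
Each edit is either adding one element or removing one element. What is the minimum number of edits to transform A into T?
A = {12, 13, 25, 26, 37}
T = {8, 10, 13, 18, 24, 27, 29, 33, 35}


Set A = {12, 13, 25, 26, 37}
Set T = {8, 10, 13, 18, 24, 27, 29, 33, 35}
Elements to remove from A (in A, not in T): {12, 25, 26, 37} → 4 removals
Elements to add to A (in T, not in A): {8, 10, 18, 24, 27, 29, 33, 35} → 8 additions
Total edits = 4 + 8 = 12

12


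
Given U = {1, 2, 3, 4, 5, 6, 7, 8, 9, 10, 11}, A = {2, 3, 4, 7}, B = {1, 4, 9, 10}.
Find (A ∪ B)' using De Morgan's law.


U = {1, 2, 3, 4, 5, 6, 7, 8, 9, 10, 11}
A = {2, 3, 4, 7}, B = {1, 4, 9, 10}
A ∪ B = {1, 2, 3, 4, 7, 9, 10}
(A ∪ B)' = U \ (A ∪ B) = {5, 6, 8, 11}
Verification via A' ∩ B': A' = {1, 5, 6, 8, 9, 10, 11}, B' = {2, 3, 5, 6, 7, 8, 11}
A' ∩ B' = {5, 6, 8, 11} ✓

{5, 6, 8, 11}


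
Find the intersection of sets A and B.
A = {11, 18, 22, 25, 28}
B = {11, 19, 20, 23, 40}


Set A = {11, 18, 22, 25, 28}
Set B = {11, 19, 20, 23, 40}
A ∩ B includes only elements in both sets.
Check each element of A against B:
11 ✓, 18 ✗, 22 ✗, 25 ✗, 28 ✗
A ∩ B = {11}

{11}


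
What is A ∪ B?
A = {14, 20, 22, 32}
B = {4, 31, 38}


Set A = {14, 20, 22, 32}
Set B = {4, 31, 38}
A ∪ B includes all elements in either set.
Elements from A: {14, 20, 22, 32}
Elements from B not already included: {4, 31, 38}
A ∪ B = {4, 14, 20, 22, 31, 32, 38}

{4, 14, 20, 22, 31, 32, 38}


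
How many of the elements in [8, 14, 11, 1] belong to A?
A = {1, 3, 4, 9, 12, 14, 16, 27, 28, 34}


Set A = {1, 3, 4, 9, 12, 14, 16, 27, 28, 34}
Candidates: [8, 14, 11, 1]
Check each candidate:
8 ∉ A, 14 ∈ A, 11 ∉ A, 1 ∈ A
Count of candidates in A: 2

2


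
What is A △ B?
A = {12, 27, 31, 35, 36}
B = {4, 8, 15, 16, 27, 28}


Set A = {12, 27, 31, 35, 36}
Set B = {4, 8, 15, 16, 27, 28}
A △ B = (A \ B) ∪ (B \ A)
Elements in A but not B: {12, 31, 35, 36}
Elements in B but not A: {4, 8, 15, 16, 28}
A △ B = {4, 8, 12, 15, 16, 28, 31, 35, 36}

{4, 8, 12, 15, 16, 28, 31, 35, 36}


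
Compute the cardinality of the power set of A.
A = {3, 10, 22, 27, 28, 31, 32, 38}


Set A = {3, 10, 22, 27, 28, 31, 32, 38}
|A| = 8
The power set P(A) contains all subsets of A.
|P(A)| = 2^|A| = 2^8 = 256

256


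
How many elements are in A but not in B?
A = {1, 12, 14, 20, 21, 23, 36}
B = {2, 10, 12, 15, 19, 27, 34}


Set A = {1, 12, 14, 20, 21, 23, 36}
Set B = {2, 10, 12, 15, 19, 27, 34}
A \ B = {1, 14, 20, 21, 23, 36}
|A \ B| = 6

6


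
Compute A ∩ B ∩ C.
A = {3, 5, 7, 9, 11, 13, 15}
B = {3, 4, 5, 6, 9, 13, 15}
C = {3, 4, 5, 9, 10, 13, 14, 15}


Set A = {3, 5, 7, 9, 11, 13, 15}
Set B = {3, 4, 5, 6, 9, 13, 15}
Set C = {3, 4, 5, 9, 10, 13, 14, 15}
First, A ∩ B = {3, 5, 9, 13, 15}
Then, (A ∩ B) ∩ C = {3, 5, 9, 13, 15}

{3, 5, 9, 13, 15}


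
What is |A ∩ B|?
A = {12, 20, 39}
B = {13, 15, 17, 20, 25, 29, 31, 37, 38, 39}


Set A = {12, 20, 39}
Set B = {13, 15, 17, 20, 25, 29, 31, 37, 38, 39}
A ∩ B = {20, 39}
|A ∩ B| = 2

2


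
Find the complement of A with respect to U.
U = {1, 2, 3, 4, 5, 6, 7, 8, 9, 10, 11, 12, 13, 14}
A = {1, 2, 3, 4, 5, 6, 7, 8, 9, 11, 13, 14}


Universal set U = {1, 2, 3, 4, 5, 6, 7, 8, 9, 10, 11, 12, 13, 14}
Set A = {1, 2, 3, 4, 5, 6, 7, 8, 9, 11, 13, 14}
A' = U \ A = elements in U but not in A
Checking each element of U:
1 (in A, exclude), 2 (in A, exclude), 3 (in A, exclude), 4 (in A, exclude), 5 (in A, exclude), 6 (in A, exclude), 7 (in A, exclude), 8 (in A, exclude), 9 (in A, exclude), 10 (not in A, include), 11 (in A, exclude), 12 (not in A, include), 13 (in A, exclude), 14 (in A, exclude)
A' = {10, 12}

{10, 12}


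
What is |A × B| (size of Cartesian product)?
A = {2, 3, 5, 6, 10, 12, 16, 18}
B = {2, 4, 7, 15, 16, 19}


Set A = {2, 3, 5, 6, 10, 12, 16, 18} has 8 elements.
Set B = {2, 4, 7, 15, 16, 19} has 6 elements.
|A × B| = |A| × |B| = 8 × 6 = 48

48


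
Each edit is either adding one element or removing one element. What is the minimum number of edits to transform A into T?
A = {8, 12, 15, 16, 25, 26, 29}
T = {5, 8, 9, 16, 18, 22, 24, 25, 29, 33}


Set A = {8, 12, 15, 16, 25, 26, 29}
Set T = {5, 8, 9, 16, 18, 22, 24, 25, 29, 33}
Elements to remove from A (in A, not in T): {12, 15, 26} → 3 removals
Elements to add to A (in T, not in A): {5, 9, 18, 22, 24, 33} → 6 additions
Total edits = 3 + 6 = 9

9


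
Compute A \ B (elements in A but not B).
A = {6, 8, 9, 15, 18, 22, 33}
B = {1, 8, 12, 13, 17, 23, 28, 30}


Set A = {6, 8, 9, 15, 18, 22, 33}
Set B = {1, 8, 12, 13, 17, 23, 28, 30}
A \ B includes elements in A that are not in B.
Check each element of A:
6 (not in B, keep), 8 (in B, remove), 9 (not in B, keep), 15 (not in B, keep), 18 (not in B, keep), 22 (not in B, keep), 33 (not in B, keep)
A \ B = {6, 9, 15, 18, 22, 33}

{6, 9, 15, 18, 22, 33}


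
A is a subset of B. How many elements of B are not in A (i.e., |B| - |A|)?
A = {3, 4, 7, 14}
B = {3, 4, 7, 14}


Set A = {3, 4, 7, 14}, |A| = 4
Set B = {3, 4, 7, 14}, |B| = 4
Since A ⊆ B: B \ A = {}
|B| - |A| = 4 - 4 = 0

0


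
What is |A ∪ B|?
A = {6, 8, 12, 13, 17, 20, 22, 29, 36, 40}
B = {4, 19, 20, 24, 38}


Set A = {6, 8, 12, 13, 17, 20, 22, 29, 36, 40}, |A| = 10
Set B = {4, 19, 20, 24, 38}, |B| = 5
A ∩ B = {20}, |A ∩ B| = 1
|A ∪ B| = |A| + |B| - |A ∩ B| = 10 + 5 - 1 = 14

14


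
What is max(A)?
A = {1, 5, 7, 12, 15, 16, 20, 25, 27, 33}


Set A = {1, 5, 7, 12, 15, 16, 20, 25, 27, 33}
Elements in ascending order: 1, 5, 7, 12, 15, 16, 20, 25, 27, 33
The largest element is 33.

33


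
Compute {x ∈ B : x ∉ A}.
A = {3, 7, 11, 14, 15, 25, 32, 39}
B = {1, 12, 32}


Set A = {3, 7, 11, 14, 15, 25, 32, 39}
Set B = {1, 12, 32}
Check each element of B against A:
1 ∉ A (include), 12 ∉ A (include), 32 ∈ A
Elements of B not in A: {1, 12}

{1, 12}


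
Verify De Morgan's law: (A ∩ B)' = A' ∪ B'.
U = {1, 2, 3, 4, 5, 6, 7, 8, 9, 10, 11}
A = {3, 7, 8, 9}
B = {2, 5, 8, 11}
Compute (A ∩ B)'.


U = {1, 2, 3, 4, 5, 6, 7, 8, 9, 10, 11}
A = {3, 7, 8, 9}, B = {2, 5, 8, 11}
A ∩ B = {8}
(A ∩ B)' = U \ (A ∩ B) = {1, 2, 3, 4, 5, 6, 7, 9, 10, 11}
Verification via A' ∪ B': A' = {1, 2, 4, 5, 6, 10, 11}, B' = {1, 3, 4, 6, 7, 9, 10}
A' ∪ B' = {1, 2, 3, 4, 5, 6, 7, 9, 10, 11} ✓

{1, 2, 3, 4, 5, 6, 7, 9, 10, 11}


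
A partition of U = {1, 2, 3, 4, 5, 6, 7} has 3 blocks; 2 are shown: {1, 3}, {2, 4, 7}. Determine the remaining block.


U = {1, 2, 3, 4, 5, 6, 7}
Shown blocks: {1, 3}, {2, 4, 7}
A partition's blocks are pairwise disjoint and cover U, so the missing block = U \ (union of shown blocks).
Union of shown blocks: {1, 2, 3, 4, 7}
Missing block = U \ (union) = {5, 6}

{5, 6}


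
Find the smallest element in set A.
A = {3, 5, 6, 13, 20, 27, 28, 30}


Set A = {3, 5, 6, 13, 20, 27, 28, 30}
Elements in ascending order: 3, 5, 6, 13, 20, 27, 28, 30
The smallest element is 3.

3


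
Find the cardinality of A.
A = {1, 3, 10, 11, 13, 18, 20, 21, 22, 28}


Set A = {1, 3, 10, 11, 13, 18, 20, 21, 22, 28}
Listing elements: 1, 3, 10, 11, 13, 18, 20, 21, 22, 28
Counting: 10 elements
|A| = 10

10


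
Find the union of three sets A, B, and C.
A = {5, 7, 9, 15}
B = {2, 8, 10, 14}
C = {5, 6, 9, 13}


Set A = {5, 7, 9, 15}
Set B = {2, 8, 10, 14}
Set C = {5, 6, 9, 13}
First, A ∪ B = {2, 5, 7, 8, 9, 10, 14, 15}
Then, (A ∪ B) ∪ C = {2, 5, 6, 7, 8, 9, 10, 13, 14, 15}

{2, 5, 6, 7, 8, 9, 10, 13, 14, 15}


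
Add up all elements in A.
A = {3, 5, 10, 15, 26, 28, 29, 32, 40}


Set A = {3, 5, 10, 15, 26, 28, 29, 32, 40}
Sum = 3 + 5 + 10 + 15 + 26 + 28 + 29 + 32 + 40 = 188

188


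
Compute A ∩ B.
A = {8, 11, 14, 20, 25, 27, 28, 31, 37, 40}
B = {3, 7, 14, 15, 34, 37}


Set A = {8, 11, 14, 20, 25, 27, 28, 31, 37, 40}
Set B = {3, 7, 14, 15, 34, 37}
A ∩ B includes only elements in both sets.
Check each element of A against B:
8 ✗, 11 ✗, 14 ✓, 20 ✗, 25 ✗, 27 ✗, 28 ✗, 31 ✗, 37 ✓, 40 ✗
A ∩ B = {14, 37}

{14, 37}


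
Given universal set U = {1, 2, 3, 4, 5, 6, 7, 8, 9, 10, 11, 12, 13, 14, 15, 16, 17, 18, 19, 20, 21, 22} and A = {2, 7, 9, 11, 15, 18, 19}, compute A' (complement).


Universal set U = {1, 2, 3, 4, 5, 6, 7, 8, 9, 10, 11, 12, 13, 14, 15, 16, 17, 18, 19, 20, 21, 22}
Set A = {2, 7, 9, 11, 15, 18, 19}
A' = U \ A = elements in U but not in A
Checking each element of U:
1 (not in A, include), 2 (in A, exclude), 3 (not in A, include), 4 (not in A, include), 5 (not in A, include), 6 (not in A, include), 7 (in A, exclude), 8 (not in A, include), 9 (in A, exclude), 10 (not in A, include), 11 (in A, exclude), 12 (not in A, include), 13 (not in A, include), 14 (not in A, include), 15 (in A, exclude), 16 (not in A, include), 17 (not in A, include), 18 (in A, exclude), 19 (in A, exclude), 20 (not in A, include), 21 (not in A, include), 22 (not in A, include)
A' = {1, 3, 4, 5, 6, 8, 10, 12, 13, 14, 16, 17, 20, 21, 22}

{1, 3, 4, 5, 6, 8, 10, 12, 13, 14, 16, 17, 20, 21, 22}


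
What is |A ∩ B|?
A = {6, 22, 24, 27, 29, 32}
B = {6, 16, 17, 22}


Set A = {6, 22, 24, 27, 29, 32}
Set B = {6, 16, 17, 22}
A ∩ B = {6, 22}
|A ∩ B| = 2

2


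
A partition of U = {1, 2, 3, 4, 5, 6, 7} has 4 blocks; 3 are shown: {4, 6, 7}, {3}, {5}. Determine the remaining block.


U = {1, 2, 3, 4, 5, 6, 7}
Shown blocks: {4, 6, 7}, {3}, {5}
A partition's blocks are pairwise disjoint and cover U, so the missing block = U \ (union of shown blocks).
Union of shown blocks: {3, 4, 5, 6, 7}
Missing block = U \ (union) = {1, 2}

{1, 2}


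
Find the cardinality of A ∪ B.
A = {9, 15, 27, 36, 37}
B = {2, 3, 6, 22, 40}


Set A = {9, 15, 27, 36, 37}, |A| = 5
Set B = {2, 3, 6, 22, 40}, |B| = 5
A ∩ B = {}, |A ∩ B| = 0
|A ∪ B| = |A| + |B| - |A ∩ B| = 5 + 5 - 0 = 10

10


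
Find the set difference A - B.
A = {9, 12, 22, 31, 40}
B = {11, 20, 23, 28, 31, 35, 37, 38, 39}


Set A = {9, 12, 22, 31, 40}
Set B = {11, 20, 23, 28, 31, 35, 37, 38, 39}
A \ B includes elements in A that are not in B.
Check each element of A:
9 (not in B, keep), 12 (not in B, keep), 22 (not in B, keep), 31 (in B, remove), 40 (not in B, keep)
A \ B = {9, 12, 22, 40}

{9, 12, 22, 40}


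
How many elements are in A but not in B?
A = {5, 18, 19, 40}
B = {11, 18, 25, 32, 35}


Set A = {5, 18, 19, 40}
Set B = {11, 18, 25, 32, 35}
A \ B = {5, 19, 40}
|A \ B| = 3

3


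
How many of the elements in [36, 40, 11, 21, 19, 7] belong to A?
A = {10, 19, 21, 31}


Set A = {10, 19, 21, 31}
Candidates: [36, 40, 11, 21, 19, 7]
Check each candidate:
36 ∉ A, 40 ∉ A, 11 ∉ A, 21 ∈ A, 19 ∈ A, 7 ∉ A
Count of candidates in A: 2

2


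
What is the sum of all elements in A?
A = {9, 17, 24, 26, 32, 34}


Set A = {9, 17, 24, 26, 32, 34}
Sum = 9 + 17 + 24 + 26 + 32 + 34 = 142

142


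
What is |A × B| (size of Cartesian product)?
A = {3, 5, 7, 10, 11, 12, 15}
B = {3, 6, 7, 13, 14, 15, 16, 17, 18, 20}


Set A = {3, 5, 7, 10, 11, 12, 15} has 7 elements.
Set B = {3, 6, 7, 13, 14, 15, 16, 17, 18, 20} has 10 elements.
|A × B| = |A| × |B| = 7 × 10 = 70

70


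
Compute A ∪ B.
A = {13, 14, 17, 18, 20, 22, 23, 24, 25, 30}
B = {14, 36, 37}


Set A = {13, 14, 17, 18, 20, 22, 23, 24, 25, 30}
Set B = {14, 36, 37}
A ∪ B includes all elements in either set.
Elements from A: {13, 14, 17, 18, 20, 22, 23, 24, 25, 30}
Elements from B not already included: {36, 37}
A ∪ B = {13, 14, 17, 18, 20, 22, 23, 24, 25, 30, 36, 37}

{13, 14, 17, 18, 20, 22, 23, 24, 25, 30, 36, 37}


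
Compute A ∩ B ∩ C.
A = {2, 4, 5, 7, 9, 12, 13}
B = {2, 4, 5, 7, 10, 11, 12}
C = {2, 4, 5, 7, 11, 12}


Set A = {2, 4, 5, 7, 9, 12, 13}
Set B = {2, 4, 5, 7, 10, 11, 12}
Set C = {2, 4, 5, 7, 11, 12}
First, A ∩ B = {2, 4, 5, 7, 12}
Then, (A ∩ B) ∩ C = {2, 4, 5, 7, 12}

{2, 4, 5, 7, 12}


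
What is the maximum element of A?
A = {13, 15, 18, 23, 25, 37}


Set A = {13, 15, 18, 23, 25, 37}
Elements in ascending order: 13, 15, 18, 23, 25, 37
The largest element is 37.

37


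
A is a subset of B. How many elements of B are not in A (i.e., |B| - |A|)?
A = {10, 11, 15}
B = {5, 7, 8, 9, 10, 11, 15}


Set A = {10, 11, 15}, |A| = 3
Set B = {5, 7, 8, 9, 10, 11, 15}, |B| = 7
Since A ⊆ B: B \ A = {5, 7, 8, 9}
|B| - |A| = 7 - 3 = 4

4


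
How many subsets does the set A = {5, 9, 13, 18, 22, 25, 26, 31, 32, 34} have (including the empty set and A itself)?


Set A = {5, 9, 13, 18, 22, 25, 26, 31, 32, 34}
|A| = 10
The power set P(A) contains all subsets of A.
|P(A)| = 2^|A| = 2^10 = 1024

1024


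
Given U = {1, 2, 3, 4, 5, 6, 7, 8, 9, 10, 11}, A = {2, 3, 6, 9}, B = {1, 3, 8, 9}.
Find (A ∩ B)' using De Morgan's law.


U = {1, 2, 3, 4, 5, 6, 7, 8, 9, 10, 11}
A = {2, 3, 6, 9}, B = {1, 3, 8, 9}
A ∩ B = {3, 9}
(A ∩ B)' = U \ (A ∩ B) = {1, 2, 4, 5, 6, 7, 8, 10, 11}
Verification via A' ∪ B': A' = {1, 4, 5, 7, 8, 10, 11}, B' = {2, 4, 5, 6, 7, 10, 11}
A' ∪ B' = {1, 2, 4, 5, 6, 7, 8, 10, 11} ✓

{1, 2, 4, 5, 6, 7, 8, 10, 11}


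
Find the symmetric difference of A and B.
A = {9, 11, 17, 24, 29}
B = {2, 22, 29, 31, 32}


Set A = {9, 11, 17, 24, 29}
Set B = {2, 22, 29, 31, 32}
A △ B = (A \ B) ∪ (B \ A)
Elements in A but not B: {9, 11, 17, 24}
Elements in B but not A: {2, 22, 31, 32}
A △ B = {2, 9, 11, 17, 22, 24, 31, 32}

{2, 9, 11, 17, 22, 24, 31, 32}


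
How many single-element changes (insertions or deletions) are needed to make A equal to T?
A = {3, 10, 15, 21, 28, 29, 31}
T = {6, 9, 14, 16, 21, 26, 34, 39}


Set A = {3, 10, 15, 21, 28, 29, 31}
Set T = {6, 9, 14, 16, 21, 26, 34, 39}
Elements to remove from A (in A, not in T): {3, 10, 15, 28, 29, 31} → 6 removals
Elements to add to A (in T, not in A): {6, 9, 14, 16, 26, 34, 39} → 7 additions
Total edits = 6 + 7 = 13

13


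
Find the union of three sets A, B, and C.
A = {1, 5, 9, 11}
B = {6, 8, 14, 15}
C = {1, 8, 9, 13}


Set A = {1, 5, 9, 11}
Set B = {6, 8, 14, 15}
Set C = {1, 8, 9, 13}
First, A ∪ B = {1, 5, 6, 8, 9, 11, 14, 15}
Then, (A ∪ B) ∪ C = {1, 5, 6, 8, 9, 11, 13, 14, 15}

{1, 5, 6, 8, 9, 11, 13, 14, 15}


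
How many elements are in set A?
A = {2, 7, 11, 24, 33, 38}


Set A = {2, 7, 11, 24, 33, 38}
Listing elements: 2, 7, 11, 24, 33, 38
Counting: 6 elements
|A| = 6

6


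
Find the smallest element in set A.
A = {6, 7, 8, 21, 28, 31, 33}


Set A = {6, 7, 8, 21, 28, 31, 33}
Elements in ascending order: 6, 7, 8, 21, 28, 31, 33
The smallest element is 6.

6


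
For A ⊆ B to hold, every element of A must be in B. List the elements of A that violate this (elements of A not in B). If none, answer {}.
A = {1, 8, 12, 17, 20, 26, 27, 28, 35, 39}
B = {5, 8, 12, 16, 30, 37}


Set A = {1, 8, 12, 17, 20, 26, 27, 28, 35, 39}
Set B = {5, 8, 12, 16, 30, 37}
Check each element of A against B:
1 ∉ B (include), 8 ∈ B, 12 ∈ B, 17 ∉ B (include), 20 ∉ B (include), 26 ∉ B (include), 27 ∉ B (include), 28 ∉ B (include), 35 ∉ B (include), 39 ∉ B (include)
Elements of A not in B: {1, 17, 20, 26, 27, 28, 35, 39}

{1, 17, 20, 26, 27, 28, 35, 39}
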